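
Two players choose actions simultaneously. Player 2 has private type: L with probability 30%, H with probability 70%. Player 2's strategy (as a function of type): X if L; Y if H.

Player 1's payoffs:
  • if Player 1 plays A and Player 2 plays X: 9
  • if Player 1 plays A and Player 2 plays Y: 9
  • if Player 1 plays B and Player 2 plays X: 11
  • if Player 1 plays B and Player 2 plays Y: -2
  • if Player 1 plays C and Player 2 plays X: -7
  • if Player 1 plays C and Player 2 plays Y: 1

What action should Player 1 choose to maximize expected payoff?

Compute Player 1's expected payoff for each action, taking the expectation over Player 2's type.
E[A] = 0.3·(9) + 0.7·(9) = 9
E[B] = 0.3·(11) + 0.7·(-2) = 1.9
E[C] = 0.3·(-7) + 0.7·(1) = -1.4
Best response: A (9 is the largest).

A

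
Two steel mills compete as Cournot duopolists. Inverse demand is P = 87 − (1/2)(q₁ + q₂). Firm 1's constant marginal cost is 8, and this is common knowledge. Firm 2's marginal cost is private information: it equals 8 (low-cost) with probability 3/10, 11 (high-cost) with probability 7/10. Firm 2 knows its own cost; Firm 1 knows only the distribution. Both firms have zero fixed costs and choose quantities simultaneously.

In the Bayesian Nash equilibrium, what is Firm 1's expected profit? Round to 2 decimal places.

Type-c best response for Firm 2: q₂(c) = (87 − c) − q₁/2.
Firm 1 maximizes expected profit; its first-order condition is 87 − q₁ − (1/2)E[q₂] − 8 = 0.
Substituting E[q₂] and solving: E[c₂] = 10.1, so q₁ = (87 − 2·8 + 10.1)/(3/2) = 54.0667.
E[P] = 87 − (1/2)·(q₁ + E[q₂]) = 35.0333; Firm 1's expected profit = (E[P] − 8)·q₁ = (35.0333 − 8)·54.0667 = 1461.6.

1461.60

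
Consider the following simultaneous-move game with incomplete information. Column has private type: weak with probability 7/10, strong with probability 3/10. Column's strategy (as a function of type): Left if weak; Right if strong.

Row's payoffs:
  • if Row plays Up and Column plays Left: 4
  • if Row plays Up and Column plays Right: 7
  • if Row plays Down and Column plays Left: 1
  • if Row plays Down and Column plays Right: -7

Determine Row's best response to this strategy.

Up

E[Up] = 7/10·(4) + 3/10·(7) = 49/10
E[Down] = 7/10·(1) + 3/10·(-7) = -7/5
Best response: Up (49/10 is the largest).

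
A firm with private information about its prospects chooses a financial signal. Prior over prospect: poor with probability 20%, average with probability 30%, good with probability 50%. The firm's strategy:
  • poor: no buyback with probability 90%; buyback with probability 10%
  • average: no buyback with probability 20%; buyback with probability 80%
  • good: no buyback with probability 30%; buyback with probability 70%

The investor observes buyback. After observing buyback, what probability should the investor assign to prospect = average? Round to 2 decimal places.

Apply Bayes' rule using the sender's strategy as the likelihood.
P(buyback) = 0.2·0.1 + 0.3·0.8 + 0.5·0.7 = 0.61
P(average | buyback) = (0.3·0.8) / 0.61 = 0.24 / 0.61 = 0.393443

0.39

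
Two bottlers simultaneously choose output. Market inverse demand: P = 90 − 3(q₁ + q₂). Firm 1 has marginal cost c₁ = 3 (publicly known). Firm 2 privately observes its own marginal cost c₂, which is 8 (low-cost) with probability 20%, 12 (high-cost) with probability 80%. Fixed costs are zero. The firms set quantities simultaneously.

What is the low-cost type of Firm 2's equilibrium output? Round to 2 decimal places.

Firm 2 with cost c maximizes (90 − 3(q₁+q₂) − c)·q₂, giving q₂(c) = (90 − c − 3q₁)/6.
E[c₂] = 0.2·8 + 0.8·12 = 11.2
Firm 1's FOC against E[q₂] yields q₁ = (90 − 2·3 + E[c₂])/9 = (90 − 6 + 11.2)/9 = 10.5778.
q₂(low-cost) = (90 − 8 − 3·10.5778)/6 = 8.37778.

8.38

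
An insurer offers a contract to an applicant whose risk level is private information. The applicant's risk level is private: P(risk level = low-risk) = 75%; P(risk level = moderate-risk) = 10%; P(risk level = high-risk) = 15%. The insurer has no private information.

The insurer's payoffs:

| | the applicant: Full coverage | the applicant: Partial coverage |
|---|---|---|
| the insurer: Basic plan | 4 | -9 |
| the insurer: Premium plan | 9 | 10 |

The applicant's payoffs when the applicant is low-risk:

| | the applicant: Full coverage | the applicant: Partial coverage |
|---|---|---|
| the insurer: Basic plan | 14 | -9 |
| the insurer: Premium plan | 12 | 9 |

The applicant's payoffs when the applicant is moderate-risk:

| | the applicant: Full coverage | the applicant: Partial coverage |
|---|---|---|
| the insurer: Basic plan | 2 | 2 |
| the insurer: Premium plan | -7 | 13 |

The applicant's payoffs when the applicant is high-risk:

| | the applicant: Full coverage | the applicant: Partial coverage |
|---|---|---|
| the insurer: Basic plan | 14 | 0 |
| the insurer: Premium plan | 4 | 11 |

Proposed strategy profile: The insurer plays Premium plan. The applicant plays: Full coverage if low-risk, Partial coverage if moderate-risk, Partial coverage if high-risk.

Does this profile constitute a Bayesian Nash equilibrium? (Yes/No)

Yes

The insurer plays Premium plan: E[Premium plan] = 0.75·(9) + 0.1·(10) + 0.15·(10) = 9.25; E[Basic plan] = 0.75. Best-responding. ✓
The applicant (risk level low-risk), facing Premium plan: Full coverage gives 12, Partial coverage gives 9. Proposed Full coverage is best. ✓
The applicant (risk level moderate-risk), facing Premium plan: Full coverage gives -7, Partial coverage gives 13. Proposed Partial coverage is best. ✓
The applicant (risk level high-risk), facing Premium plan: Full coverage gives 4, Partial coverage gives 11. Proposed Partial coverage is best. ✓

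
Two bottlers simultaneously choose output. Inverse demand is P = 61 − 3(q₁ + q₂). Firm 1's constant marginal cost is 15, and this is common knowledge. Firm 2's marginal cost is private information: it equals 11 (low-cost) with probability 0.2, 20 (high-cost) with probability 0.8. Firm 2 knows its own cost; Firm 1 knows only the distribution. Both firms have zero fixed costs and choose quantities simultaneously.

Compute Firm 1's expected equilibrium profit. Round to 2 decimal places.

89.65

Firm 2 with cost c maximizes (61 − 3(q₁+q₂) − c)·q₂, giving q₂(c) = (61 − c − 3q₁)/6.
E[c₂] = 0.2·11 + 0.8·20 = 18.2
Firm 1's FOC against E[q₂] yields q₁ = (61 − 2·15 + E[c₂])/9 = (61 − 30 + 18.2)/9 = 5.46667.
E[P] = 61 − 3·(q₁ + E[q₂]) = 31.4; Firm 1's expected profit = (E[P] − 15)·q₁ = (31.4 − 15)·5.46667 = 89.6533.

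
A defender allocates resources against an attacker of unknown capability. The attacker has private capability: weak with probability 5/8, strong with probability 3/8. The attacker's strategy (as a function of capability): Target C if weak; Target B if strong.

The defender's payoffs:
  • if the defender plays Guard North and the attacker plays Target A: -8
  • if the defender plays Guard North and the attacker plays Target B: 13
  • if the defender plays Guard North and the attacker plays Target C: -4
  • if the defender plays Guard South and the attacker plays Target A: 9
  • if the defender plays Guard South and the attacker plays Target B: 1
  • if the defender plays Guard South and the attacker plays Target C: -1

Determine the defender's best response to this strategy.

Compute the defender's expected payoff for each action, taking the expectation over the attacker's type.
E[Guard North] = 5/8·(-4) + 3/8·(13) = 19/8
E[Guard South] = 5/8·(-1) + 3/8·(1) = -1/4
Best response: Guard North (19/8 is the largest).

Guard North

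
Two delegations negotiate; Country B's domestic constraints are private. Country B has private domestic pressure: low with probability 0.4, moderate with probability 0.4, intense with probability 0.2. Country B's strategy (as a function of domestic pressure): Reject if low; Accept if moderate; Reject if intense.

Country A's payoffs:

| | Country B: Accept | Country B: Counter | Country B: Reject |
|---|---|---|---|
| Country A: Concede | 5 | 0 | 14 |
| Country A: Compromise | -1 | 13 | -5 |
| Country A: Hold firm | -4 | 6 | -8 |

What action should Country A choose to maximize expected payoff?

Compute Country A's expected payoff for each action, taking the expectation over Country B's type.
E[Concede] = 0.4·(14) + 0.4·(5) + 0.2·(14) = 10.4
E[Compromise] = 0.4·(-5) + 0.4·(-1) + 0.2·(-5) = -3.4
E[Hold firm] = 0.4·(-8) + 0.4·(-4) + 0.2·(-8) = -6.4
Best response: Concede (10.4 is the largest).

Concede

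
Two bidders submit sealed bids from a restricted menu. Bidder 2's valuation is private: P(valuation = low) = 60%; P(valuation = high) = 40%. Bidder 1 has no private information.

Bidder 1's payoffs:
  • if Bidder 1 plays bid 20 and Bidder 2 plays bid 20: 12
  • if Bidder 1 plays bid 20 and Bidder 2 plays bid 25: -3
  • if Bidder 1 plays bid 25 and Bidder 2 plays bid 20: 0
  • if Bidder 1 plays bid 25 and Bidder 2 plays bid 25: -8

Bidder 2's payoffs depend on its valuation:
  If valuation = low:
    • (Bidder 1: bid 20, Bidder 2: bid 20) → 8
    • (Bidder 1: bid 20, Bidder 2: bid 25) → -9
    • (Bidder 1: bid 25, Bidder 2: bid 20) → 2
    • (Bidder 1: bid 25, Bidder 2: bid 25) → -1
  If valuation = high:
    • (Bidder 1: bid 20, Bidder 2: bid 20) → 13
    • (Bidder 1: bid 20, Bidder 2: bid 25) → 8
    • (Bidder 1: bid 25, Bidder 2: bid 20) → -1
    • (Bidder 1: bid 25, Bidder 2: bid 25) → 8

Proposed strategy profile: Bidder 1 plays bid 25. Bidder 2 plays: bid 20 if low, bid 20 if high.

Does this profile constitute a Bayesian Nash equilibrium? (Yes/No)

No

A profile is a BNE iff every type of every player is best-responding given beliefs about the other side.
Bidder 1 plays bid 25: E[bid 25] = 0.6·(0) + 0.4·(0) = 0; E[bid 20] = 12. Not best-responding. ✗
Bidder 2 (valuation low), facing bid 25: bid 20 gives 2, bid 25 gives -1. Proposed bid 20 is best. ✓
Bidder 2 (valuation high), facing bid 25: bid 20 gives -1, bid 25 gives 8. Proposed bid 20 is not best — profitable deviation exists. ✗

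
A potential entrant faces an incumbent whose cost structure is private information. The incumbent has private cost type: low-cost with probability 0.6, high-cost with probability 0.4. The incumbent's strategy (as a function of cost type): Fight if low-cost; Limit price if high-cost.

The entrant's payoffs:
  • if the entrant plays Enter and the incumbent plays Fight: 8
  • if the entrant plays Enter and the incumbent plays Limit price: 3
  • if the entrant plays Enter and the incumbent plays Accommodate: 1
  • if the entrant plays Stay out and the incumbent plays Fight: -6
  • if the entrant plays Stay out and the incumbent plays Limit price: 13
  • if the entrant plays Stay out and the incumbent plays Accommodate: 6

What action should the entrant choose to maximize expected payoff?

Compute the entrant's expected payoff for each action, taking the expectation over the incumbent's type.
E[Enter] = 0.6·(8) + 0.4·(3) = 6
E[Stay out] = 0.6·(-6) + 0.4·(13) = 1.6
Best response: Enter (6 is the largest).

Enter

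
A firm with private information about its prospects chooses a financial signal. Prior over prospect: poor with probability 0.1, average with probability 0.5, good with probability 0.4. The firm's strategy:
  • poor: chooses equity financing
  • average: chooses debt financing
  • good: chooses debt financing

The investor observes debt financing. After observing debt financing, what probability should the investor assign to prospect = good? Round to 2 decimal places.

Apply Bayes' rule using the sender's strategy as the likelihood.
P(debt financing) = 0.1·0 + 0.5·1 + 0.4·1 = 0.9
P(good | debt financing) = (0.4·1) / 0.9 = 0.4 / 0.9 = 0.444444

0.44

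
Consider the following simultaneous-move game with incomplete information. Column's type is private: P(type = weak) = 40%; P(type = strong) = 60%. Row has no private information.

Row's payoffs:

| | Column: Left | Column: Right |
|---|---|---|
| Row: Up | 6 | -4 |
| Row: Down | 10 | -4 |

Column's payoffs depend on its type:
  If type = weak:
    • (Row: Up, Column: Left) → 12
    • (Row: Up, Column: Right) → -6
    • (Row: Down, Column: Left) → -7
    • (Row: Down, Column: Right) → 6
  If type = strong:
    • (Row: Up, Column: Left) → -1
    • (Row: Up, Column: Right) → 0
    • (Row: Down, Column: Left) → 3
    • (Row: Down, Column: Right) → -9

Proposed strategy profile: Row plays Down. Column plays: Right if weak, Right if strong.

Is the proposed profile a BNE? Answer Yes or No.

Row plays Down: E[Down] = 0.4·(-4) + 0.6·(-4) = -4; E[Up] = -4. Best-responding. ✓
Column (type weak), facing Down: Left gives -7, Right gives 6. Proposed Right is best. ✓
Column (type strong), facing Down: Left gives 3, Right gives -9. Proposed Right is not best — profitable deviation exists. ✗

No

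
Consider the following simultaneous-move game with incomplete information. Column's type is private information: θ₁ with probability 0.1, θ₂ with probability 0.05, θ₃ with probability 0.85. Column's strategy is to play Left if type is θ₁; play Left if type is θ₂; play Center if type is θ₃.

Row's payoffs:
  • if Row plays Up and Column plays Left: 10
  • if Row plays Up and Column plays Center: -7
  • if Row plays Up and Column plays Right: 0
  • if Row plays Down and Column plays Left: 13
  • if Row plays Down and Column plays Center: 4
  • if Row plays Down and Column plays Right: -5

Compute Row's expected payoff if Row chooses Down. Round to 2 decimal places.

5.35

E[Down] = 0.1·13 + 0.05·13 + 0.85·4 = 1.3 + 0.65 + 3.4 = 5.35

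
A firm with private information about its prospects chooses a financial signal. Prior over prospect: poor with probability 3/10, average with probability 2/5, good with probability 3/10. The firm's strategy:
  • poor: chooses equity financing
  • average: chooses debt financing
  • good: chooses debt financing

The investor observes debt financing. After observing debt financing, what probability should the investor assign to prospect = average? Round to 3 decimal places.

P(debt financing) = (3/10)·0 + (2/5)·1 + (3/10)·1 = 7/10
P(average | debt financing) = ((2/5)·1) / (7/10) = (2/5) / (7/10) = 4/7

0.571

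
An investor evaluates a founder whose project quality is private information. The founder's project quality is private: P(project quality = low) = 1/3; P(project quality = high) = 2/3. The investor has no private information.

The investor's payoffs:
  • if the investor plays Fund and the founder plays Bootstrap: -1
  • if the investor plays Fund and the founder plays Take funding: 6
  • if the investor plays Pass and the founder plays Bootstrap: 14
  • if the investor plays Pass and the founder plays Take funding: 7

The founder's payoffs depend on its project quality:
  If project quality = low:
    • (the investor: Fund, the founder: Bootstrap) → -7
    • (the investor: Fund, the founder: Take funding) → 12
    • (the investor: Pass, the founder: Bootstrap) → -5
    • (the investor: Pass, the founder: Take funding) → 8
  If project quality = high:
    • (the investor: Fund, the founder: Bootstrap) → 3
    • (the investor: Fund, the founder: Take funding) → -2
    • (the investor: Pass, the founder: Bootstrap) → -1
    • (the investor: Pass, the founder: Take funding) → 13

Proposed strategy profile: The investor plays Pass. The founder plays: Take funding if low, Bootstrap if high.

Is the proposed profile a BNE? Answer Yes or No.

No

A profile is a BNE iff every type of every player is best-responding given beliefs about the other side.
The investor plays Pass: E[Pass] = 1/3·(7) + 2/3·(14) = 35/3; E[Fund] = 4/3. Best-responding. ✓
The founder (project quality low), facing Pass: Bootstrap gives -5, Take funding gives 8. Proposed Take funding is best. ✓
The founder (project quality high), facing Pass: Bootstrap gives -1, Take funding gives 13. Proposed Bootstrap is not best — profitable deviation exists. ✗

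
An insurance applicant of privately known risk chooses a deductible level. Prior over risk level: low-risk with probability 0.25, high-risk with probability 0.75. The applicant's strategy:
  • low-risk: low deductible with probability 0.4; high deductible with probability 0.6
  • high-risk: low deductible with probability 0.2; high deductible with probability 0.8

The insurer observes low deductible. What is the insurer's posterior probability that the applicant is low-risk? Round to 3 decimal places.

0.400

P(low deductible) = 0.25·0.4 + 0.75·0.2 = 0.25
P(low-risk | low deductible) = (0.25·0.4) / 0.25 = 0.1 / 0.25 = 0.4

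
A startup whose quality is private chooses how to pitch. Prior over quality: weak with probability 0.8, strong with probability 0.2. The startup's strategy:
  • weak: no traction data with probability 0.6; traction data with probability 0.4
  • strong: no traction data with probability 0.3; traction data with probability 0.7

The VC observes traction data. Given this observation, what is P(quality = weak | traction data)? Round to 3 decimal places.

0.696

P(traction data) = 0.8·0.4 + 0.2·0.7 = 0.46
P(weak | traction data) = (0.8·0.4) / 0.46 = 0.32 / 0.46 = 0.695652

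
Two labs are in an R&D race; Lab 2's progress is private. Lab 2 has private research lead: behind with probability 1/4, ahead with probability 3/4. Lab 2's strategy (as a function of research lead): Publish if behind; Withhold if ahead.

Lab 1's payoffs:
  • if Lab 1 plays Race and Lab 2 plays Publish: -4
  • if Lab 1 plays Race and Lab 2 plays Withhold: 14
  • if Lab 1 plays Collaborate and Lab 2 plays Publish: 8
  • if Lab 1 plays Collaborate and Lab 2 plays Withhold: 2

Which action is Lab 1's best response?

Race

E[Race] = 1/4·(-4) + 3/4·(14) = 19/2
E[Collaborate] = 1/4·(8) + 3/4·(2) = 7/2
Best response: Race (19/2 is the largest).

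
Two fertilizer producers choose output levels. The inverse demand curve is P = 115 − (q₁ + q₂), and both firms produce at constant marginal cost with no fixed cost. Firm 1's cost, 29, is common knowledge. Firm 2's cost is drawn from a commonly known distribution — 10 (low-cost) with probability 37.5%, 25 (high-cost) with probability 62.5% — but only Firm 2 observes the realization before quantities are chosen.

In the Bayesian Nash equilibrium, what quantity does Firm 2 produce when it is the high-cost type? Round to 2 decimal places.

Type-c best response for Firm 2: q₂(c) = (115 − c)/2 − q₁/2.
Firm 1 maximizes expected profit; its first-order condition is 115 − 2q₁ − E[q₂] − 29 = 0.
Substituting E[q₂] and solving: E[c₂] = 19.375, so q₁ = (115 − 2·29 + 19.375)/3 = 25.4583.
q₂(high-cost) = (115 − 25 − 25.4583)/2 = 32.2708.

32.27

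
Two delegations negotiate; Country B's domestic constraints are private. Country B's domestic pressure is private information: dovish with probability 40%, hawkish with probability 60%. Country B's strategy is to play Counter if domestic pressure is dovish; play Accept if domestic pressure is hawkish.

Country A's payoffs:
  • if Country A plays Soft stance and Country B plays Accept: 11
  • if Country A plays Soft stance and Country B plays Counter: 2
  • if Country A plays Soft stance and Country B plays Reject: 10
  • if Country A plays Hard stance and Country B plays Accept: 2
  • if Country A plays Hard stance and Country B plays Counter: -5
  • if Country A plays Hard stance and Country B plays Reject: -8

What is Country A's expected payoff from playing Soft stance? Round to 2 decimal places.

7.40

E[Soft stance] = 0.4·2 + 0.6·11 = 0.8 + 6.6 = 7.4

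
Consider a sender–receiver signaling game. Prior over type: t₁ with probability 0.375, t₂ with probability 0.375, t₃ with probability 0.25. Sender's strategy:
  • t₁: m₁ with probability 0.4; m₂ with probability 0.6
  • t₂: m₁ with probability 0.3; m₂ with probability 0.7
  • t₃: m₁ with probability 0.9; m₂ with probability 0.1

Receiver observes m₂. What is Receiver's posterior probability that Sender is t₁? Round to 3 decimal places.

P(m₂) = 0.375·0.6 + 0.375·0.7 + 0.25·0.1 = 0.5125
P(t₁ | m₂) = (0.375·0.6) / 0.5125 = 0.225 / 0.5125 = 0.439024

0.439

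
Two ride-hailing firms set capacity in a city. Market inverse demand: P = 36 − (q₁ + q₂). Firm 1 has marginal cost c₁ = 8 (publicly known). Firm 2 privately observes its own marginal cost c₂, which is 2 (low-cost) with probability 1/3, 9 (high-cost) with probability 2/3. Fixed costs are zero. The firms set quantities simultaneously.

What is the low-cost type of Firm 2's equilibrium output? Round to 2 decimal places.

Type-c best response for Firm 2: q₂(c) = (36 − c)/2 − q₁/2.
Firm 1 maximizes expected profit; its first-order condition is 36 − 2q₁ − E[q₂] − 8 = 0.
Substituting E[q₂] and solving: E[c₂] = 6.66667, so q₁ = (36 − 2·8 + 6.66667)/3 = 8.88889.
q₂(low-cost) = (36 − 2 − 8.88889)/2 = 12.5556.

12.56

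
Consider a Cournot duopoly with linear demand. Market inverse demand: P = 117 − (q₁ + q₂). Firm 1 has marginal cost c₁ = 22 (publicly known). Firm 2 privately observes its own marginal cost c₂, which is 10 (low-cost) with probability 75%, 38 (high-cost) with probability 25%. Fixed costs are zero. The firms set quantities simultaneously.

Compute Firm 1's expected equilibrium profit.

Type-c best response for Firm 2: q₂(c) = (117 − c)/2 − q₁/2.
Firm 1 maximizes expected profit; its first-order condition is 117 − 2q₁ − E[q₂] − 22 = 0.
Substituting E[q₂] and solving: E[c₂] = 17, so q₁ = (117 − 2·22 + 17)/3 = 30.
E[P] = 117 − (q₁ + E[q₂]) = 52; Firm 1's expected profit = (E[P] − 22)·q₁ = (52 − 22)·30 = 900.

900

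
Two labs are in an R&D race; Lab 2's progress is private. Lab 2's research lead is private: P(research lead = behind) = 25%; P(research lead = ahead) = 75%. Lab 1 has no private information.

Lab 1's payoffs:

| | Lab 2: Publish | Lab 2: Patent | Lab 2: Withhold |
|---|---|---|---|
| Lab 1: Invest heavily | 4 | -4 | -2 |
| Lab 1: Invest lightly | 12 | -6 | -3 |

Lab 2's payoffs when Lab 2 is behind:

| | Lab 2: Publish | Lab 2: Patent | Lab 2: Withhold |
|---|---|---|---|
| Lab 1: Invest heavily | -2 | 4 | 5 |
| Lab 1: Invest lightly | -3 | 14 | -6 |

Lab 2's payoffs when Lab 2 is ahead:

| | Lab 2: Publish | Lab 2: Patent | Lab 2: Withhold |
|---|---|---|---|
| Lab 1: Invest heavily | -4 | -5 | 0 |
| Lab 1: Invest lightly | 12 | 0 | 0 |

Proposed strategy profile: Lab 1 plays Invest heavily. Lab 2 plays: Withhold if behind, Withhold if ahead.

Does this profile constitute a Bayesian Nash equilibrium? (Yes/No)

Yes

A profile is a BNE iff every type of every player is best-responding given beliefs about the other side.
Lab 1 plays Invest heavily: E[Invest heavily] = 0.25·(-2) + 0.75·(-2) = -2; E[Invest lightly] = -3. Best-responding. ✓
Lab 2 (research lead behind), facing Invest heavily: Publish gives -2, Patent gives 4, Withhold gives 5. Proposed Withhold is best. ✓
Lab 2 (research lead ahead), facing Invest heavily: Publish gives -4, Patent gives -5, Withhold gives 0. Proposed Withhold is best. ✓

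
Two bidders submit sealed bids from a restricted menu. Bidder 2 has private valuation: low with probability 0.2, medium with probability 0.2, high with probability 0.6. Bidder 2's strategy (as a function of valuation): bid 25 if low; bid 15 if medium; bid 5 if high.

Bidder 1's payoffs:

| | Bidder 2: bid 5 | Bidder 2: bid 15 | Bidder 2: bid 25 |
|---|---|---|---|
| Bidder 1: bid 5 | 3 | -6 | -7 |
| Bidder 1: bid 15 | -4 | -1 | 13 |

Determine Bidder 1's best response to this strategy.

Compute Bidder 1's expected payoff for each action, taking the expectation over Bidder 2's type.
E[bid 5] = 0.2·(-7) + 0.2·(-6) + 0.6·(3) = -0.8
E[bid 15] = 0.2·(13) + 0.2·(-1) + 0.6·(-4) = 0
Best response: bid 15 (0 is the largest).

bid 15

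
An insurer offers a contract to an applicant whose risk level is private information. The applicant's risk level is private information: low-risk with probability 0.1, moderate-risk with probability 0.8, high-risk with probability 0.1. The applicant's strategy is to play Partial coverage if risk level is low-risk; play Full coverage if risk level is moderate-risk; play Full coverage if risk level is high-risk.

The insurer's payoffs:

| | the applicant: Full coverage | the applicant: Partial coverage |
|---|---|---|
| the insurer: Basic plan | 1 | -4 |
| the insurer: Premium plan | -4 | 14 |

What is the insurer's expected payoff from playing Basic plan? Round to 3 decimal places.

Take the expectation over the applicant's risk level, weighting each type's action by its prior probability.
E[Basic plan] = 0.1·(-4) + 0.8·1 + 0.1·1 = (-0.4) + 0.8 + 0.1 = 0.5

0.500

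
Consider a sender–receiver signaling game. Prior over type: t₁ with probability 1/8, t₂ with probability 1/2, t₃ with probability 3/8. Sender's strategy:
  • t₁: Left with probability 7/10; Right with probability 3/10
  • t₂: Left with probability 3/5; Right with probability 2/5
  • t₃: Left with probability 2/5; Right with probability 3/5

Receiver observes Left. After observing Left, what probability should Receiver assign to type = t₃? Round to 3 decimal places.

Apply Bayes' rule using the sender's strategy as the likelihood.
P(Left) = (1/8)·(7/10) + (1/2)·(3/5) + (3/8)·(2/5) = 43/80
P(t₃ | Left) = ((3/8)·(2/5)) / (43/80) = (3/20) / (43/80) = 12/43

0.279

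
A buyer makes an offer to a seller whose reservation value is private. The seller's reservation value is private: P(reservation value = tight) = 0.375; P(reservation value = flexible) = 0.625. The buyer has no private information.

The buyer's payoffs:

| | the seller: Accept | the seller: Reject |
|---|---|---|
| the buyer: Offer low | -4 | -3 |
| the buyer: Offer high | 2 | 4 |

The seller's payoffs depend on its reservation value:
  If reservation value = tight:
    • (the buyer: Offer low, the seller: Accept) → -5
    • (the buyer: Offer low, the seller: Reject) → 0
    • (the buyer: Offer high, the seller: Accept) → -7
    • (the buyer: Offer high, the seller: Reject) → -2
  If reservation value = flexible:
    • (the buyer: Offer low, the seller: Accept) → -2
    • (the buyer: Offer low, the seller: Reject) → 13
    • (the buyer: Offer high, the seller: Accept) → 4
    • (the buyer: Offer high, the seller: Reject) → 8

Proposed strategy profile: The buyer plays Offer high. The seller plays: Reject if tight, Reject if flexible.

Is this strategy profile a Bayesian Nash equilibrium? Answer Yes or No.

Yes

A profile is a BNE iff every type of every player is best-responding given beliefs about the other side.
The buyer plays Offer high: E[Offer high] = 0.375·(4) + 0.625·(4) = 4; E[Offer low] = -3. Best-responding. ✓
The seller (reservation value tight), facing Offer high: Accept gives -7, Reject gives -2. Proposed Reject is best. ✓
The seller (reservation value flexible), facing Offer high: Accept gives 4, Reject gives 8. Proposed Reject is best. ✓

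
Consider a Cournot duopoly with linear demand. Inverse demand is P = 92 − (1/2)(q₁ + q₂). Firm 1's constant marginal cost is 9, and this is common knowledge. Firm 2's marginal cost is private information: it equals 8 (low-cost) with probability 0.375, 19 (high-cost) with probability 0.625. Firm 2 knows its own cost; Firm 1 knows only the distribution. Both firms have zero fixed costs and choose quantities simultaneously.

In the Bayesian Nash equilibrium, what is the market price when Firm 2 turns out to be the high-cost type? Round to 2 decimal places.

40.69

Each type of Firm 2 best-responds to q₁; Firm 1 best-responds to the expected q₂ over Firm 2's types.
Firm 2 with cost c maximizes (92 − (1/2)(q₁+q₂) − c)·q₂, giving q₂(c) = (92 − c − (1/2)q₁).
E[c₂] = 0.375·8 + 0.625·19 = 14.875
Firm 1's FOC against E[q₂] yields q₁ = (92 − 2·9 + E[c₂])/(3/2) = (92 − 18 + 14.875)/(3/2) = 59.25.
q₂(high-cost) = 43.375, so P = 92 − (1/2)·(59.25 + 43.375) = 40.6875.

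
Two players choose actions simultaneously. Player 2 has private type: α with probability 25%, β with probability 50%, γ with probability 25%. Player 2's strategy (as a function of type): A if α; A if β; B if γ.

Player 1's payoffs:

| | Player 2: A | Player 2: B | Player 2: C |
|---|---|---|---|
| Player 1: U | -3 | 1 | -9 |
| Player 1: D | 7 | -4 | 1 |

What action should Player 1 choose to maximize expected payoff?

Compute Player 1's expected payoff for each action, taking the expectation over Player 2's type.
E[U] = 0.25·(-3) + 0.5·(-3) + 0.25·(1) = -2
E[D] = 0.25·(7) + 0.5·(7) + 0.25·(-4) = 4.25
Best response: D (4.25 is the largest).

D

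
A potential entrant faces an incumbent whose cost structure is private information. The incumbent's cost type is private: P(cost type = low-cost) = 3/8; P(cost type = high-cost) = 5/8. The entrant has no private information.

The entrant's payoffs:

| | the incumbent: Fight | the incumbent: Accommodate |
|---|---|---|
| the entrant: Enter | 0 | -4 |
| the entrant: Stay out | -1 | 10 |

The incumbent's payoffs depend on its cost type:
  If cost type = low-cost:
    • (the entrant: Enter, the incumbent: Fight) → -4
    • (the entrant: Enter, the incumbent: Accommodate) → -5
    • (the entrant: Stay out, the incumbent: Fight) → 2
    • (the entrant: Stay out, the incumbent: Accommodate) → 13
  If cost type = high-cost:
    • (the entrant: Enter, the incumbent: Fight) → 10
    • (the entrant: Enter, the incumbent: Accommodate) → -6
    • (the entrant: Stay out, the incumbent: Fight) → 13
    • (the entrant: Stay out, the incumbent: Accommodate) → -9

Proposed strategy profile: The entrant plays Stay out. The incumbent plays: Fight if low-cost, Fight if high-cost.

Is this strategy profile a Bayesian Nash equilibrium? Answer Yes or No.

No

The entrant plays Stay out: E[Stay out] = 3/8·(-1) + 5/8·(-1) = -1; E[Enter] = 0. Not best-responding. ✗
The incumbent (cost type low-cost), facing Stay out: Fight gives 2, Accommodate gives 13. Proposed Fight is not best — profitable deviation exists. ✗
The incumbent (cost type high-cost), facing Stay out: Fight gives 13, Accommodate gives -9. Proposed Fight is best. ✓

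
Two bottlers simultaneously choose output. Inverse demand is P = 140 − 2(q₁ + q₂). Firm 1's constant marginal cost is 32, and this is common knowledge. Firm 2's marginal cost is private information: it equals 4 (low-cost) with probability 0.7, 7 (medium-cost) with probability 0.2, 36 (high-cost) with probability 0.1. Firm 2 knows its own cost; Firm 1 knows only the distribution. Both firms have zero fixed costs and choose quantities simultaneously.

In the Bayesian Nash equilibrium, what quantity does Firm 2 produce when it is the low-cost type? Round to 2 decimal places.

Type-c best response for Firm 2: q₂(c) = (140 − c)/4 − q₁/2.
Firm 1 maximizes expected profit; its first-order condition is 140 − 4q₁ − 2E[q₂] − 32 = 0.
Substituting E[q₂] and solving: E[c₂] = 7.8, so q₁ = (140 − 2·32 + 7.8)/6 = 13.9667.
q₂(low-cost) = (140 − 4 − 2·13.9667)/4 = 27.0167.

27.02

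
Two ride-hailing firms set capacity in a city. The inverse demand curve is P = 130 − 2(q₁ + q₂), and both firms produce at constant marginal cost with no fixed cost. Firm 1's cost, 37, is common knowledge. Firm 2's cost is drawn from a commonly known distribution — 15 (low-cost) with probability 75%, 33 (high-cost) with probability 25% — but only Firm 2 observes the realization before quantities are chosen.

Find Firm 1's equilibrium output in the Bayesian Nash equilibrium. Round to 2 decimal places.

12.58

Type-c best response for Firm 2: q₂(c) = (130 − c)/4 − q₁/2.
Firm 1 maximizes expected profit; its first-order condition is 130 − 4q₁ − 2E[q₂] − 37 = 0.
Substituting E[q₂] and solving: E[c₂] = 19.5, so q₁ = (130 − 2·37 + 19.5)/6 = 12.5833.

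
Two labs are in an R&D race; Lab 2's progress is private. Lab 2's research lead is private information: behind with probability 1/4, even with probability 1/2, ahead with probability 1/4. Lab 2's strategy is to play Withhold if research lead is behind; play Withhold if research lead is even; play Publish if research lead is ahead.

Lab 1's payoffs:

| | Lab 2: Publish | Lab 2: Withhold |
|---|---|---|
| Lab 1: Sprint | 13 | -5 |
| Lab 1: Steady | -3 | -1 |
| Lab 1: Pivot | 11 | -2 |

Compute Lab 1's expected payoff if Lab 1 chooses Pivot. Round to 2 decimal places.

Take the expectation over Lab 2's research lead, weighting each type's action by its prior probability.
E[Pivot] = 1/4·(-2) + 1/2·(-2) + 1/4·11 = (-1/2) + (-1) + 11/4 = 5/4

1.25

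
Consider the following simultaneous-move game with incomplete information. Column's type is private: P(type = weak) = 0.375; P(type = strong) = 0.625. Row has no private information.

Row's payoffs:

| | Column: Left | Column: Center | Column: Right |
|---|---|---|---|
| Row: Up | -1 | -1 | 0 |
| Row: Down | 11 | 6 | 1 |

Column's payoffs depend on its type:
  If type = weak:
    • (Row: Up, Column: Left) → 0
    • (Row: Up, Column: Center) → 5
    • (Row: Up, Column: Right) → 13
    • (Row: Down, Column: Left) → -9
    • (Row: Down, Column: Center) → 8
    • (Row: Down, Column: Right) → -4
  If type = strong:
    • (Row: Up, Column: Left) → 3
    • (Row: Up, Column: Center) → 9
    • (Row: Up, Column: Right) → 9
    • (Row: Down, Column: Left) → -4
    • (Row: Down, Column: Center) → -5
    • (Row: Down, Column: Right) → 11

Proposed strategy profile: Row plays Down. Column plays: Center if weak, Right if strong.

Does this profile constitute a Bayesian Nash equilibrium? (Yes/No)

A profile is a BNE iff every type of every player is best-responding given beliefs about the other side.
Row plays Down: E[Down] = 0.375·(6) + 0.625·(1) = 2.875; E[Up] = -0.375. Best-responding. ✓
Column (type weak), facing Down: Left gives -9, Center gives 8, Right gives -4. Proposed Center is best. ✓
Column (type strong), facing Down: Left gives -4, Center gives -5, Right gives 11. Proposed Right is best. ✓

Yes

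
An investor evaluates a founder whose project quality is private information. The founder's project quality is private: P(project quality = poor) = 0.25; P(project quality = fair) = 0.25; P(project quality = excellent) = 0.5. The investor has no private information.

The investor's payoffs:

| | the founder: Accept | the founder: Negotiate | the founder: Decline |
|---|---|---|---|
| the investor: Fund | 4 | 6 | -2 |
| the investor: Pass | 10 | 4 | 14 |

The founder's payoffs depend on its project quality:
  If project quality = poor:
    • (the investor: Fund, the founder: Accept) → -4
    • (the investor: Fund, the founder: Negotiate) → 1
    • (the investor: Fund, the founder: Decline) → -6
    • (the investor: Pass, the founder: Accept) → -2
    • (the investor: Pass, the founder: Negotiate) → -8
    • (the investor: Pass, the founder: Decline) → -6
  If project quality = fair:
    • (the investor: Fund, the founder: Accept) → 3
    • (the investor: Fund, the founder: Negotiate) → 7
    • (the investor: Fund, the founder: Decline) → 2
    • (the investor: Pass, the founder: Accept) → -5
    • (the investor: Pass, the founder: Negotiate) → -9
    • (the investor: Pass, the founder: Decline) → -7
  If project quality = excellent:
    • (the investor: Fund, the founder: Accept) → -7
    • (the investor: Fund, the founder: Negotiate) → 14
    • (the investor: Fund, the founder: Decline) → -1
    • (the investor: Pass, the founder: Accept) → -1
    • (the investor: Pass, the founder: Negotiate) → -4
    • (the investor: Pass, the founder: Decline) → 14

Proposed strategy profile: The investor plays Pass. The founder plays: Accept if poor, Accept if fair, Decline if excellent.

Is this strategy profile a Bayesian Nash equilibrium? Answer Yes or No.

Yes

The investor plays Pass: E[Pass] = 0.25·(10) + 0.25·(10) + 0.5·(14) = 12; E[Fund] = 1. Best-responding. ✓
The founder (project quality poor), facing Pass: Accept gives -2, Negotiate gives -8, Decline gives -6. Proposed Accept is best. ✓
The founder (project quality fair), facing Pass: Accept gives -5, Negotiate gives -9, Decline gives -7. Proposed Accept is best. ✓
The founder (project quality excellent), facing Pass: Accept gives -1, Negotiate gives -4, Decline gives 14. Proposed Decline is best. ✓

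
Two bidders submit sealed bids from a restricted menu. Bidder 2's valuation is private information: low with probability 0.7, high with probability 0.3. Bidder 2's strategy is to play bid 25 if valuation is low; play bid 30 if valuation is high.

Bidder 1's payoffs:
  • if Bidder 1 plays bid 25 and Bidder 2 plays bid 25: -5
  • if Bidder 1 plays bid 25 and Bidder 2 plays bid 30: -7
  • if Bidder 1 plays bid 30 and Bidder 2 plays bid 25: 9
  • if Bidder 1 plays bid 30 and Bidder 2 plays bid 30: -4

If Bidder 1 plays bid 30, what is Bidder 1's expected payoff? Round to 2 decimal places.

Take the expectation over Bidder 2's valuation, weighting each type's action by its prior probability.
E[bid 30] = 0.7·9 + 0.3·(-4) = 6.3 + (-1.2) = 5.1

5.10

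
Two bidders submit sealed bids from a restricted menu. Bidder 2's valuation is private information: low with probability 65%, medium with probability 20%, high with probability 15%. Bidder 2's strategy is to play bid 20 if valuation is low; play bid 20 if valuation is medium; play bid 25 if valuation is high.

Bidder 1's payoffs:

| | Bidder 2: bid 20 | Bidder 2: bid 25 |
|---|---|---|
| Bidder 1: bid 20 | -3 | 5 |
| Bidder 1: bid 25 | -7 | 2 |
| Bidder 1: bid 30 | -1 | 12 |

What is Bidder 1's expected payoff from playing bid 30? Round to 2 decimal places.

0.95

Take the expectation over Bidder 2's valuation, weighting each type's action by its prior probability.
E[bid 30] = 0.65·(-1) + 0.2·(-1) + 0.15·12 = (-0.65) + (-0.2) + 1.8 = 0.95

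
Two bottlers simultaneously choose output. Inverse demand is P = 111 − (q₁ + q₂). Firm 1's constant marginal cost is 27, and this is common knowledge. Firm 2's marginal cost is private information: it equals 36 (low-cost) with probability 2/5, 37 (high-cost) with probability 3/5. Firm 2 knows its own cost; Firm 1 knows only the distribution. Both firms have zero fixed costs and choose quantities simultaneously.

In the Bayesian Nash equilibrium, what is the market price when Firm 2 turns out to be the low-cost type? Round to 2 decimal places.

Each type of Firm 2 best-responds to q₁; Firm 1 best-responds to the expected q₂ over Firm 2's types.
Firm 2 with cost c maximizes (111 − (q₁+q₂) − c)·q₂, giving q₂(c) = (111 − c − q₁)/2.
E[c₂] = 2/5·36 + 3/5·37 = 36.6
Firm 1's FOC against E[q₂] yields q₁ = (111 − 2·27 + E[c₂])/3 = (111 − 54 + 36.6)/3 = 31.2.
q₂(low-cost) = 21.9, so P = 111 − (31.2 + 21.9) = 57.9.

57.90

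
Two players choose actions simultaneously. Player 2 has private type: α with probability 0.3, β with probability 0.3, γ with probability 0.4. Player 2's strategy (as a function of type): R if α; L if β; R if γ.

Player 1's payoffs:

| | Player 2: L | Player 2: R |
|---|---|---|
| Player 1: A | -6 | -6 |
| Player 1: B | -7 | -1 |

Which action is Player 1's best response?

E[A] = 0.3·(-6) + 0.3·(-6) + 0.4·(-6) = -6
E[B] = 0.3·(-1) + 0.3·(-7) + 0.4·(-1) = -2.8
Best response: B (-2.8 is the largest).

B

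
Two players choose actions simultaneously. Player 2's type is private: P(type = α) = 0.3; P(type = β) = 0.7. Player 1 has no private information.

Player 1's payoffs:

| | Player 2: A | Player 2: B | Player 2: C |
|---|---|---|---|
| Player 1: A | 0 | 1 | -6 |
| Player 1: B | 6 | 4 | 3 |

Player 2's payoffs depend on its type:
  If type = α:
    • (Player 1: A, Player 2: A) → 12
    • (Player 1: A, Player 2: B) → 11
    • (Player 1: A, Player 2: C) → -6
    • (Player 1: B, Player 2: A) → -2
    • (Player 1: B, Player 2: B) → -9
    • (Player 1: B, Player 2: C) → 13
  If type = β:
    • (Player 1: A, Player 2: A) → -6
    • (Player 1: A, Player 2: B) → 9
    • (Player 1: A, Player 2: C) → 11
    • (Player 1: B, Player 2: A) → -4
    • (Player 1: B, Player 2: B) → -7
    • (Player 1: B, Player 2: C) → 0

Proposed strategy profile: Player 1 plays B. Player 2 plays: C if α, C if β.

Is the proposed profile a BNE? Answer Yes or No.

A profile is a BNE iff every type of every player is best-responding given beliefs about the other side.
Player 1 plays B: E[B] = 0.3·(3) + 0.7·(3) = 3; E[A] = -6. Best-responding. ✓
Player 2 (type α), facing B: A gives -2, B gives -9, C gives 13. Proposed C is best. ✓
Player 2 (type β), facing B: A gives -4, B gives -7, C gives 0. Proposed C is best. ✓

Yes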